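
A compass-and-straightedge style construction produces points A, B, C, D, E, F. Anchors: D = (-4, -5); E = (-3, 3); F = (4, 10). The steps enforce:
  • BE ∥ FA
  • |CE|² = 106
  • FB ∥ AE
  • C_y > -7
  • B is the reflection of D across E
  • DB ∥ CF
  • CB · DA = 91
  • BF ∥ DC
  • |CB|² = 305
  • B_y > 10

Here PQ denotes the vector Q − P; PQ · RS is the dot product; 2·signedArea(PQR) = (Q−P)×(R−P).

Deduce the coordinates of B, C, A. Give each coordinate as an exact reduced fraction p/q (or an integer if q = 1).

1. B_x = -2  [B is the reflection of D across E]
2. B_y = 11  [B is the reflection of D across E]
   → B = (-2, 11)
3. C_x = 2  [DB ∥ CF ∩ BF ∥ DC]
4. C_y = -6  [DB ∥ CF ∩ BF ∥ DC]
   → C = (2, -6)
5. A_x = 3  [FB ∥ AE ∩ BE ∥ FA]
6. A_y = 2  [FB ∥ AE ∩ BE ∥ FA]
   → A = (3, 2)

A = (3, 2)
B = (-2, 11)
C = (2, -6)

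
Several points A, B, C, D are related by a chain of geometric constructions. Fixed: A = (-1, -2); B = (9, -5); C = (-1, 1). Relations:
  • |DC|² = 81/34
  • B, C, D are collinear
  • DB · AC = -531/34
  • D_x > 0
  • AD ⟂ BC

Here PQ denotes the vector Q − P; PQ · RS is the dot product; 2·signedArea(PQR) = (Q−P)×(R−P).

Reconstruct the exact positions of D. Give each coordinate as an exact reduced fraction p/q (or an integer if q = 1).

D = (11/34, 7/34)

1. D_x = 11/34  [B, C, D are collinear ∩ AD ⟂ BC]
2. D_y = 7/34  [B, C, D are collinear ∩ AD ⟂ BC]
   → D = (11/34, 7/34)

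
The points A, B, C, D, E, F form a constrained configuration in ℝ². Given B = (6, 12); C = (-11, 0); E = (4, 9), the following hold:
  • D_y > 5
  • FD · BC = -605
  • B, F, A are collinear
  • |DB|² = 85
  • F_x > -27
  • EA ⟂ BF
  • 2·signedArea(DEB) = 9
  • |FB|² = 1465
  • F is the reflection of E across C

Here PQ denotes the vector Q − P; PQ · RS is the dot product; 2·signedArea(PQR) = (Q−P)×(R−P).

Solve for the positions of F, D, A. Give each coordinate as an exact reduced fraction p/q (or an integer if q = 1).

A = (4726/1465, 14913/1465)
D = (-1, 6)
F = (-26, -9)

1. F_x = -26  [F is the reflection of E across C]
2. F_y = -9  [F is the reflection of E across C]
   → F = (-26, -9)
3. D_x = -1  [2·signedArea(DEB) = 9 ∩ FD · BC = -605]
4. D_y = 6  [2·signedArea(DEB) = 9 ∩ FD · BC = -605]
   → D = (-1, 6)
5. A_x = 4726/1465  [B, F, A are collinear ∩ EA ⟂ BF]
6. A_y = 14913/1465  [B, F, A are collinear ∩ EA ⟂ BF]
   → A = (4726/1465, 14913/1465)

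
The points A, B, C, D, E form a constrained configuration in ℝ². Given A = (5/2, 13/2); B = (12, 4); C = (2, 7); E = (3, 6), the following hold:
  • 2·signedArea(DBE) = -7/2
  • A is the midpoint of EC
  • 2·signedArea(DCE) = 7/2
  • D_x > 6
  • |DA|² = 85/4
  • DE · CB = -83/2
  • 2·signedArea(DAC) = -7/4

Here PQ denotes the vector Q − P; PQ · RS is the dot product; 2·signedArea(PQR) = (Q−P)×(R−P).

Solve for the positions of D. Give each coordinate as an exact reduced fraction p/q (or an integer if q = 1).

D = (7, 11/2)

1. D_x = 7  [2·signedArea(DBE) = -7/2 ∩ 2·signedArea(DAC) = -7/4]
2. D_y = 11/2  [2·signedArea(DBE) = -7/2 ∩ 2·signedArea(DAC) = -7/4]
   → D = (7, 11/2)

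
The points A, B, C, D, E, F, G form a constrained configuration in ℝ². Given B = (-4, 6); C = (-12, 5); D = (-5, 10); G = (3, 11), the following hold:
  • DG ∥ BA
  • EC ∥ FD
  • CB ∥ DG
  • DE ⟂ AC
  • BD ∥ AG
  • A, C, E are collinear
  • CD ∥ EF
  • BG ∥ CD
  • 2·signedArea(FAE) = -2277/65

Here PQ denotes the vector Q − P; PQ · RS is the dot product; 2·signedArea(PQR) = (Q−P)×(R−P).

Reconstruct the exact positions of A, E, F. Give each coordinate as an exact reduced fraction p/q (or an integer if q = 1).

1. A_x = 4  [BD ∥ AG ∩ DG ∥ BA]
2. A_y = 7  [BD ∥ AG ∩ DG ∥ BA]
   → A = (4, 7)
3. E_x = -292/65  [A, C, E are collinear ∩ DE ⟂ AC]
4. E_y = 386/65  [A, C, E are collinear ∩ DE ⟂ AC]
   → E = (-292/65, 386/65)
5. F_x = 163/65  [EC ∥ FD ∩ CD ∥ EF]
6. F_y = 711/65  [EC ∥ FD ∩ CD ∥ EF]
   → F = (163/65, 711/65)

A = (4, 7)
E = (-292/65, 386/65)
F = (163/65, 711/65)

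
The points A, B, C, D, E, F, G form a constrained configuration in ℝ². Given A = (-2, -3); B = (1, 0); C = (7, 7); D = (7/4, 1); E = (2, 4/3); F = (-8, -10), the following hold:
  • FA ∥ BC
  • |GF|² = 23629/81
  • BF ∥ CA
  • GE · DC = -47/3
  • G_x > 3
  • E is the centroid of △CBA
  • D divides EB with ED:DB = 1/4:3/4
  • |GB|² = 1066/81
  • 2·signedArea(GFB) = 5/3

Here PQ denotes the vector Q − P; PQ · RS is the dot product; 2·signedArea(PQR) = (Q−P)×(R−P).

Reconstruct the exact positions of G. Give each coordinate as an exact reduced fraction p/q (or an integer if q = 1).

1. G_x = 10/3  [2·signedArea(GFB) = 5/3 ∩ GE · DC = -47/3]
2. G_y = 25/9  [2·signedArea(GFB) = 5/3 ∩ GE · DC = -47/3]
   → G = (10/3, 25/9)

G = (10/3, 25/9)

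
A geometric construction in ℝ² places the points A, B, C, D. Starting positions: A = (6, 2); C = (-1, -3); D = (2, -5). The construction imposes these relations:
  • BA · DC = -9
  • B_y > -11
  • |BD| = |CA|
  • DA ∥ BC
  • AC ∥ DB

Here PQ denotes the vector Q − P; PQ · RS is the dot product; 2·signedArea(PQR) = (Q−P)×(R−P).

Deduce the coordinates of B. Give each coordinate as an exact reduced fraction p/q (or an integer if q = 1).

1. B_x = -5  [DA ∥ BC ∩ AC ∥ DB]
2. B_y = -10  [DA ∥ BC ∩ AC ∥ DB]
   → B = (-5, -10)

B = (-5, -10)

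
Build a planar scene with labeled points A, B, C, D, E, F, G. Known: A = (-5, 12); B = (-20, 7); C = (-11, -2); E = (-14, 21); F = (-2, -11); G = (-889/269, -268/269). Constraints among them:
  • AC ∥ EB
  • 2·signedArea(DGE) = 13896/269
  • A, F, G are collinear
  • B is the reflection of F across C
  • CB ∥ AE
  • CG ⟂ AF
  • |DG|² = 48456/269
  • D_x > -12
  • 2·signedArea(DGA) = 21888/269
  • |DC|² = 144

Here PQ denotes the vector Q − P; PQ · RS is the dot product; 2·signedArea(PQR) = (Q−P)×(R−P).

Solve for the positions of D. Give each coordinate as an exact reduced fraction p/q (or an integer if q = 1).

1. D_x = -11  [2·signedArea(DGE) = 13896/269 ∩ 2·signedArea(DGA) = 21888/269]
2. D_y = 10  [2·signedArea(DGE) = 13896/269 ∩ 2·signedArea(DGA) = 21888/269]
   → D = (-11, 10)

D = (-11, 10)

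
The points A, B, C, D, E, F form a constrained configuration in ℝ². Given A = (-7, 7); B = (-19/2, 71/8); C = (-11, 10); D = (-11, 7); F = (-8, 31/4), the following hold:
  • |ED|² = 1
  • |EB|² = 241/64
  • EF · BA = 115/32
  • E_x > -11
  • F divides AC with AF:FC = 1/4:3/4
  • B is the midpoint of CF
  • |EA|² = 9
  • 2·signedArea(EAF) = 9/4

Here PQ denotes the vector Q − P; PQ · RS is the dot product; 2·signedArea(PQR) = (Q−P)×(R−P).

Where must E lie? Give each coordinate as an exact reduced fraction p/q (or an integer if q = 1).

1. E_x = -10  [EF · BA = 115/32 ∩ 2·signedArea(EAF) = 9/4]
2. E_y = 7  [EF · BA = 115/32 ∩ 2·signedArea(EAF) = 9/4]
   → E = (-10, 7)

E = (-10, 7)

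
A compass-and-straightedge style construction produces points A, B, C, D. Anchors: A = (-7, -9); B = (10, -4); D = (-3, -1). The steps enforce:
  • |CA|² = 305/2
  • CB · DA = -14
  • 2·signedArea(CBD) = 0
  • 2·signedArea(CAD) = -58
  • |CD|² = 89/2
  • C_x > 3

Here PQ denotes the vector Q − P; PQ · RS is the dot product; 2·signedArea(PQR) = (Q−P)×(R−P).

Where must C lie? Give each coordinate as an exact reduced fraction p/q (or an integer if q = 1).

1. C_x = 7/2  [2·signedArea(CBD) = 0 ∩ CB · DA = -14]
2. C_y = -5/2  [2·signedArea(CBD) = 0 ∩ CB · DA = -14]
   → C = (7/2, -5/2)

C = (7/2, -5/2)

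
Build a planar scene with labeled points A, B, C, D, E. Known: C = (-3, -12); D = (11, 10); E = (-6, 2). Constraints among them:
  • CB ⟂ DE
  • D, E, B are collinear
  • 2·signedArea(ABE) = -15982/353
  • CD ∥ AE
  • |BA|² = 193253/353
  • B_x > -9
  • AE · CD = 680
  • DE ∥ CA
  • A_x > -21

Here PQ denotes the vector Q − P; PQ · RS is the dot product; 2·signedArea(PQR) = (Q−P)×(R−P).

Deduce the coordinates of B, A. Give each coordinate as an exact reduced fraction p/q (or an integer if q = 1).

A = (-20, -20)
B = (-3155/353, 218/353)

1. B_x = -3155/353  [D, E, B are collinear ∩ CB ⟂ DE]
2. B_y = 218/353  [D, E, B are collinear ∩ CB ⟂ DE]
   → B = (-3155/353, 218/353)
3. A_x = -20  [CD ∥ AE ∩ DE ∥ CA]
4. A_y = -20  [CD ∥ AE ∩ DE ∥ CA]
   → A = (-20, -20)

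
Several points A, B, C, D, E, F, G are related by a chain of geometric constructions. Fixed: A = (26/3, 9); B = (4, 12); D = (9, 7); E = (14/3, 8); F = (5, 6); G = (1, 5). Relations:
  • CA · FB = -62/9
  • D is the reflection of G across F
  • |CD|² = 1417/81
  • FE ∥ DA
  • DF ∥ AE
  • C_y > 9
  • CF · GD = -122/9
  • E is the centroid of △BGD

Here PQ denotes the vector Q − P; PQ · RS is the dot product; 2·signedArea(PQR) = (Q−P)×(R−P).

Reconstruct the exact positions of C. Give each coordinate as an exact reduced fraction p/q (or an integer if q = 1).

1. C_x = 52/9  [CF · GD = -122/9 ∩ CA · FB = -62/9]
2. C_y = 29/3  [CF · GD = -122/9 ∩ CA · FB = -62/9]
   → C = (52/9, 29/3)

C = (52/9, 29/3)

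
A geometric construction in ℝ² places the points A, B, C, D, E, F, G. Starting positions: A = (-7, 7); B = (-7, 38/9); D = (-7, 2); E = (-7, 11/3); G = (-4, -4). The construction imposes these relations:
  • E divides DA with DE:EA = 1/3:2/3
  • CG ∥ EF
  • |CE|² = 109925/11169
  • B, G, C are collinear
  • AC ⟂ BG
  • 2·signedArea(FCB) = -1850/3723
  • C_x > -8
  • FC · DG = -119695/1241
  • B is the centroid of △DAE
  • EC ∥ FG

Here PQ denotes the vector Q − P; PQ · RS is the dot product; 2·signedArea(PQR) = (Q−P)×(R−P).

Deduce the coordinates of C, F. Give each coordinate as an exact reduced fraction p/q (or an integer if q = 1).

C = (-9797/1241, 8282/1241)
F = (-3854/1241, -26087/3723)

1. C_x = -9797/1241  [B, G, C are collinear ∩ AC ⟂ BG]
2. C_y = 8282/1241  [B, G, C are collinear ∩ AC ⟂ BG]
   → C = (-9797/1241, 8282/1241)
3. F_x = -3854/1241  [EC ∥ FG ∩ CG ∥ EF]
4. F_y = -26087/3723  [EC ∥ FG ∩ CG ∥ EF]
   → F = (-3854/1241, -26087/3723)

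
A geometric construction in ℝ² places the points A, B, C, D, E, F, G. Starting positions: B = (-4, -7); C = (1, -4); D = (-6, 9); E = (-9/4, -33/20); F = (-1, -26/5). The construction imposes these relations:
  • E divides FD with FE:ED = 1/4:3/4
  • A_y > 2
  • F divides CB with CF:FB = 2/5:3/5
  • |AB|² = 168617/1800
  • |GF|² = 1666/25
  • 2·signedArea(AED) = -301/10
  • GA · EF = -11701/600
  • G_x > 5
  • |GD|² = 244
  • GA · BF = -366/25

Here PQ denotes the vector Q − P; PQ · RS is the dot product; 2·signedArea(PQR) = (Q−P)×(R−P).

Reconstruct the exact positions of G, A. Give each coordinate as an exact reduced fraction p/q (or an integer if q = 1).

1. A_x = -3/4  [line -213/20·x + -15/4·y + -1/20 = 0 ∩ |AB|² = 168617/1800]
2. A_y = 127/60  [line -213/20·x + -15/4·y + -1/20 = 0 ∩ |AB|² = 168617/1800]
   → A = (-3/4, 127/60)
3. G_x = 6  [GA · BF = -366/25 ∩ GA · EF = -11701/600]
4. G_y = -1  [GA · BF = -366/25 ∩ GA · EF = -11701/600]
   → G = (6, -1)

A = (-3/4, 127/60)
G = (6, -1)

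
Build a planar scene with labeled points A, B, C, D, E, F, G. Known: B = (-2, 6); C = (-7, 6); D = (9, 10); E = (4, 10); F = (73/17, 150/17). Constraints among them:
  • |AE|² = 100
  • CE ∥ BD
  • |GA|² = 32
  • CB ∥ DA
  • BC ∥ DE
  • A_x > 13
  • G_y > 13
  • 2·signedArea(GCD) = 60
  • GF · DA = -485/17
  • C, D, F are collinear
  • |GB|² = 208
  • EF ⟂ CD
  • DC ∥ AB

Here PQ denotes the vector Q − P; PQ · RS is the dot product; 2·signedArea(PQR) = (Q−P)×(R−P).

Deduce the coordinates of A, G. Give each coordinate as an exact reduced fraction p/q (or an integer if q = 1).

1. A_x = 14  [DC ∥ AB ∩ CB ∥ DA]
2. A_y = 10  [DC ∥ AB ∩ CB ∥ DA]
   → A = (14, 10)
3. G_x = 10  [2·signedArea(GCD) = 60 ∩ GF · DA = -485/17]
4. G_y = 14  [2·signedArea(GCD) = 60 ∩ GF · DA = -485/17]
   → G = (10, 14)

A = (14, 10)
G = (10, 14)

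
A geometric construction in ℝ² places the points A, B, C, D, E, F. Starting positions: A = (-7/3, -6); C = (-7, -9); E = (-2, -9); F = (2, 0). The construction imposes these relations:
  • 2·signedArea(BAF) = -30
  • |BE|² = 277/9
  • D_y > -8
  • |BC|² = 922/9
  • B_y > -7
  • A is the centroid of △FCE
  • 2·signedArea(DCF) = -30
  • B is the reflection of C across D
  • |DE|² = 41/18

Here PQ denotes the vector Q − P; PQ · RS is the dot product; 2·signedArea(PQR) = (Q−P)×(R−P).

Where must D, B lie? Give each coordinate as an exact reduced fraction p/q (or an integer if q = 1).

1. D_x = -13/6  [line -9·x + 9·y + 48 = 0 ∩ |DE|² = 41/18]
2. D_y = -15/2  [line -9·x + 9·y + 48 = 0 ∩ |DE|² = 41/18]
   → D = (-13/6, -15/2)
3. B_x = 8/3  [B is the reflection of C across D]
4. B_y = -6  [B is the reflection of C across D]
   → B = (8/3, -6)

B = (8/3, -6)
D = (-13/6, -15/2)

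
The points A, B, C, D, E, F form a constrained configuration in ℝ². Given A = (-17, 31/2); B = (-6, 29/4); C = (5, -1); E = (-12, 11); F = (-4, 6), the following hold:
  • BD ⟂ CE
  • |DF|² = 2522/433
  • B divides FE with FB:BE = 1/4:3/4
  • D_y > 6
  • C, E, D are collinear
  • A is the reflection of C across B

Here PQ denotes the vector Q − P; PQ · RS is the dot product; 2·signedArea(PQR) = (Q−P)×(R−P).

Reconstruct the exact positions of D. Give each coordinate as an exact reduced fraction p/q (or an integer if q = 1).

1. D_x = -2697/433  [C, E, D are collinear ∩ BD ⟂ CE]
2. D_y = 2999/433  [C, E, D are collinear ∩ BD ⟂ CE]
   → D = (-2697/433, 2999/433)

D = (-2697/433, 2999/433)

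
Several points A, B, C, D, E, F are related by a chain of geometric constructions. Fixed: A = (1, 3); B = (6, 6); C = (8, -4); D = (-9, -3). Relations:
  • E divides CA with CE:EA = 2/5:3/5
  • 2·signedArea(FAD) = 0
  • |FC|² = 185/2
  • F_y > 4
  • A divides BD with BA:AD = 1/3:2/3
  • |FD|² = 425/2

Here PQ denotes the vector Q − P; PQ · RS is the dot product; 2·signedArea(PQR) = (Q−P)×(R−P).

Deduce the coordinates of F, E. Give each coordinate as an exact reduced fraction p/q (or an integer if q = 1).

1. F_x = 7/2  [line 6·x + -10·y + 24 = 0 ∩ |FD|² = 425/2]
2. F_y = 9/2  [line 6·x + -10·y + 24 = 0 ∩ |FD|² = 425/2]
   → F = (7/2, 9/2)
3. E_x = 26/5  [E divides CA with CE:EA = 2/5:3/5]
4. E_y = -6/5  [E divides CA with CE:EA = 2/5:3/5]
   → E = (26/5, -6/5)

E = (26/5, -6/5)
F = (7/2, 9/2)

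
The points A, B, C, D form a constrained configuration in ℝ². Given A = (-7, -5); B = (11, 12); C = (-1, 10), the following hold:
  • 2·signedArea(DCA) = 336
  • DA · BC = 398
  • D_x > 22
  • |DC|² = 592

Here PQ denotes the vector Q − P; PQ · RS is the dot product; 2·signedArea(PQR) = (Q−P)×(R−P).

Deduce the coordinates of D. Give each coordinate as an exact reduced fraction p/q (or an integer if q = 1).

D = (23, 14)

1. D_x = 23  [2·signedArea(DCA) = 336 ∩ DA · BC = 398]
2. D_y = 14  [2·signedArea(DCA) = 336 ∩ DA · BC = 398]
   → D = (23, 14)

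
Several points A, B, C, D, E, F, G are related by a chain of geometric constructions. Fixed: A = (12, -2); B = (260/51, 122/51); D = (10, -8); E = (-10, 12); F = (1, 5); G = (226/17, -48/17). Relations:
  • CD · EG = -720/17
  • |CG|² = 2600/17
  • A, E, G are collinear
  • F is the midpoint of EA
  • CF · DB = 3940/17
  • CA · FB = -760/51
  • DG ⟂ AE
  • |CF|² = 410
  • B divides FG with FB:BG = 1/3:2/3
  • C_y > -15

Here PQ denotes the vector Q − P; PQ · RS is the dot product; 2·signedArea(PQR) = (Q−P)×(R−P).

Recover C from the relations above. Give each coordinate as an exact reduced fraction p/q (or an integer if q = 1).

C = (8, -14)

1. C_x = 8  [CD · EG = -720/17 ∩ CF · DB = 3940/17]
2. C_y = -14  [CD · EG = -720/17 ∩ CF · DB = 3940/17]
   → C = (8, -14)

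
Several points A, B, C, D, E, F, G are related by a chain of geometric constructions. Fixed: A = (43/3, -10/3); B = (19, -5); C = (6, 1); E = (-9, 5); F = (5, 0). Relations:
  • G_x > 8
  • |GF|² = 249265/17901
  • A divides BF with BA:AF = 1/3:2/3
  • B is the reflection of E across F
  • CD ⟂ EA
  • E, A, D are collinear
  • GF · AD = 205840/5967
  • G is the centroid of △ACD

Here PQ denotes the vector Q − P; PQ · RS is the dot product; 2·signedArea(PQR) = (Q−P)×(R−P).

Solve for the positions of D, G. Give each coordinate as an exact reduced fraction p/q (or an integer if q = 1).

1. D_x = 1231/221  [E, A, D are collinear ∩ CD ⟂ EA]
2. D_y = -45/221  [E, A, D are collinear ∩ CD ⟂ EA]
   → D = (1231/221, -45/221)
3. G_x = 17174/1989  [G is the centroid of △ACD]
4. G_y = -1682/1989  [G is the centroid of △ACD]
   → G = (17174/1989, -1682/1989)

D = (1231/221, -45/221)
G = (17174/1989, -1682/1989)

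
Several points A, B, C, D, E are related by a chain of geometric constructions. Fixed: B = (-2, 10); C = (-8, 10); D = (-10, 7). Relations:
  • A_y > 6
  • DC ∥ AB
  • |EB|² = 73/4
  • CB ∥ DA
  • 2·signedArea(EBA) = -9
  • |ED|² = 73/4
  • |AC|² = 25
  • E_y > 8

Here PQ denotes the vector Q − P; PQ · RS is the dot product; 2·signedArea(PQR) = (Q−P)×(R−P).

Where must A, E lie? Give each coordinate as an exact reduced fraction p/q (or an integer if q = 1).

1. A_x = -4  [DC ∥ AB ∩ CB ∥ DA]
2. A_y = 7  [DC ∥ AB ∩ CB ∥ DA]
   → A = (-4, 7)
3. E_x = -6  [line 3·x + -2·y + 35 = 0 ∩ |ED|² = 73/4]
4. E_y = 17/2  [line 3·x + -2·y + 35 = 0 ∩ |ED|² = 73/4]
   → E = (-6, 17/2)

A = (-4, 7)
E = (-6, 17/2)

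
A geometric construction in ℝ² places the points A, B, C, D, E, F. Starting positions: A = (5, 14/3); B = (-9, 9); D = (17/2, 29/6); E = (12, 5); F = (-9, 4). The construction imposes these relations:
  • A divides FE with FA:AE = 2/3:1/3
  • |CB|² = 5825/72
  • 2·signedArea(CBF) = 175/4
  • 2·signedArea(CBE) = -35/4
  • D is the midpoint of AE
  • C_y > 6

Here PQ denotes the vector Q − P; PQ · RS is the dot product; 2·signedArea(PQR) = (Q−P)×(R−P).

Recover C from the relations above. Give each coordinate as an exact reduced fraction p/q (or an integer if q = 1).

C = (-1/4, 83/12)

1. C_x = -1/4  [2·signedArea(CBF) = 175/4 ∩ 2·signedArea(CBE) = -35/4]
2. C_y = 83/12  [2·signedArea(CBF) = 175/4 ∩ 2·signedArea(CBE) = -35/4]
   → C = (-1/4, 83/12)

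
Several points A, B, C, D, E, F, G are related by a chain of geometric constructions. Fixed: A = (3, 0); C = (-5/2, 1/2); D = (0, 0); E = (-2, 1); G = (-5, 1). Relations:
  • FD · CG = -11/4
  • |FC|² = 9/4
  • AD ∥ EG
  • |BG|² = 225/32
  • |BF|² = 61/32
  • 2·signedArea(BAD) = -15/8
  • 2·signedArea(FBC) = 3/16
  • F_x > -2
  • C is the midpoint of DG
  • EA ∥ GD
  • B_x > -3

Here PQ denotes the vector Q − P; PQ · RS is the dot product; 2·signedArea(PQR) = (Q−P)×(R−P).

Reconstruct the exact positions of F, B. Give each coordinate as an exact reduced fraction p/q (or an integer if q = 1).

B = (-19/8, 5/8)
F = (-1, 1/2)

1. B_y = 5/8  [2·signedArea(BAD) = -15/8]
2. B_x = -19/8  [|BG|² = 225/32]
   → B = (-19/8, 5/8)
3. F_x = -1  [2·signedArea(FBC) = 3/16 ∩ FD · CG = -11/4]
4. F_y = 1/2  [2·signedArea(FBC) = 3/16 ∩ FD · CG = -11/4]
   → F = (-1, 1/2)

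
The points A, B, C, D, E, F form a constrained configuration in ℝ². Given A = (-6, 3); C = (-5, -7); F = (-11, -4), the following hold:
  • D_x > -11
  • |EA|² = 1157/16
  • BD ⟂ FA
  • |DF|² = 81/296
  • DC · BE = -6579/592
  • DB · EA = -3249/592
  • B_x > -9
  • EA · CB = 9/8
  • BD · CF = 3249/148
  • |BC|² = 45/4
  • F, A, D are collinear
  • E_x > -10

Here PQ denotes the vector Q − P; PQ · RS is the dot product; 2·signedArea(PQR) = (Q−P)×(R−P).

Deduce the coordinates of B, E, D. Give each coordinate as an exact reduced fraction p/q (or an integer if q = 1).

1. D_x = -1583/148  [line -7·x + 5·y + -57 = 0 ∩ |DF|² = 81/296]
2. D_y = -529/148  [line -7·x + 5·y + -57 = 0 ∩ |DF|² = 81/296]
   → D = (-1583/148, -529/148)
3. B_x = -8  [BD · CF = 3249/148 ∩ BD ⟂ FA]
4. B_y = -11/2  [BD · CF = 3249/148 ∩ BD ⟂ FA]
   → B = (-8, -11/2)
5. E_x = -19/2  [EA · CB = 9/8 ∩ DB · EA = -3249/592]
6. E_y = -19/4  [EA · CB = 9/8 ∩ DB · EA = -3249/592]
   → E = (-19/2, -19/4)

B = (-8, -11/2)
D = (-1583/148, -529/148)
E = (-19/2, -19/4)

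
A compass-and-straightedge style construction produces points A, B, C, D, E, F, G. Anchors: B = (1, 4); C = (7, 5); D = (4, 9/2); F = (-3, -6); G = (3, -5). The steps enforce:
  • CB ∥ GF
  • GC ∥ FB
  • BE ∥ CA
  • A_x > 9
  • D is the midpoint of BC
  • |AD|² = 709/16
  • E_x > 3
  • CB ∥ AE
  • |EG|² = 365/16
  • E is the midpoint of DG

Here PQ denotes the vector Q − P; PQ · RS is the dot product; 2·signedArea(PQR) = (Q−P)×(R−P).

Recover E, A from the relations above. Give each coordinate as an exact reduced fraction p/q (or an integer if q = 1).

1. E_x = 7/2  [E is the midpoint of DG]
2. E_y = -1/4  [E is the midpoint of DG]
   → E = (7/2, -1/4)
3. A_x = 19/2  [CB ∥ AE ∩ BE ∥ CA]
4. A_y = 3/4  [CB ∥ AE ∩ BE ∥ CA]
   → A = (19/2, 3/4)

A = (19/2, 3/4)
E = (7/2, -1/4)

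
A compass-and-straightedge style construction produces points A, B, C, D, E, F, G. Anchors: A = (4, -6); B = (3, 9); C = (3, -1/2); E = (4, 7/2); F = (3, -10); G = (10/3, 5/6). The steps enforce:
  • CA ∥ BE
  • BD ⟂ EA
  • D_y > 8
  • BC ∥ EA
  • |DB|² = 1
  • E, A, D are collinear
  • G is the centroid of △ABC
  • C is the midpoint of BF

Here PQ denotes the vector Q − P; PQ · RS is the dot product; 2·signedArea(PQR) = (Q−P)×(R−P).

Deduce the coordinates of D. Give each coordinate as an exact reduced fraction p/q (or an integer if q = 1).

1. D_x = 4  [E, A, D are collinear ∩ BD ⟂ EA]
2. D_y = 9  [E, A, D are collinear ∩ BD ⟂ EA]
   → D = (4, 9)

D = (4, 9)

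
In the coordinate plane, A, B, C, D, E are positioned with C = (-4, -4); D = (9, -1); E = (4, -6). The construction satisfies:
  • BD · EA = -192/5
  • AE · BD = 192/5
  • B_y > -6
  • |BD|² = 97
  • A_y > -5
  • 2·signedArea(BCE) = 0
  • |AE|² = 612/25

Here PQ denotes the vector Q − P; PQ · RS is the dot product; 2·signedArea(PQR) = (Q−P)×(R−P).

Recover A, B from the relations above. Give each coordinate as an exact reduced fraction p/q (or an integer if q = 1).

1. B_x = 0  [line 2·x + 8·y + 40 = 0 ∩ |BD|² = 97]
2. B_y = -5  [line 2·x + 8·y + 40 = 0 ∩ |BD|² = 97]
   → B = (0, -5)
3. A_x = -4/5  [line -9·x + -4·y + -132/5 = 0 ∩ |AE|² = 612/25]
4. A_y = -24/5  [line -9·x + -4·y + -132/5 = 0 ∩ |AE|² = 612/25]
   → A = (-4/5, -24/5)

A = (-4/5, -24/5)
B = (0, -5)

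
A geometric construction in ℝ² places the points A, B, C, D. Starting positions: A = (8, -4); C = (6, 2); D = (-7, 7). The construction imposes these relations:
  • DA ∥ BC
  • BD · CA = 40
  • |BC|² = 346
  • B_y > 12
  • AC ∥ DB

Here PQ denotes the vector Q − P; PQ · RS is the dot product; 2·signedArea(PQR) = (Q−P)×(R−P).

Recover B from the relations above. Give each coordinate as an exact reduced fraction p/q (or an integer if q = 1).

B = (-9, 13)

1. B_x = -9  [DA ∥ BC ∩ AC ∥ DB]
2. B_y = 13  [DA ∥ BC ∩ AC ∥ DB]
   → B = (-9, 13)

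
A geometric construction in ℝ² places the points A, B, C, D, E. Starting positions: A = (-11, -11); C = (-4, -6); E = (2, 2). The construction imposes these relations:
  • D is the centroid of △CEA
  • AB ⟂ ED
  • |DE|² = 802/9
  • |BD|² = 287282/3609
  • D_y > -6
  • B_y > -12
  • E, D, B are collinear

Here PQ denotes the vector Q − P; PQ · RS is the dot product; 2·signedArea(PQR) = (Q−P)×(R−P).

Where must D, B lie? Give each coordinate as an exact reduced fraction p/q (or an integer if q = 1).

B = (-4138/401, -4658/401)
D = (-13/3, -5)

1. D_x = -13/3  [D is the centroid of △CEA]
2. D_y = -5  [D is the centroid of △CEA]
   → D = (-13/3, -5)
3. B_x = -4138/401  [E, D, B are collinear ∩ AB ⟂ ED]
4. B_y = -4658/401  [E, D, B are collinear ∩ AB ⟂ ED]
   → B = (-4138/401, -4658/401)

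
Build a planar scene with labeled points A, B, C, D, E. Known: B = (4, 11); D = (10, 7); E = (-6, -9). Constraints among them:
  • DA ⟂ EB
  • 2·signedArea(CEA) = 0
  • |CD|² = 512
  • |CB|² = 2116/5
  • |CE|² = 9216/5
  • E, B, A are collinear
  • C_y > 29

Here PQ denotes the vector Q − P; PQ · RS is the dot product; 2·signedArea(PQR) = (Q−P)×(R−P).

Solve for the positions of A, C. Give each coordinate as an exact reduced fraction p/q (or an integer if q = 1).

A = (18/5, 51/5)
C = (66/5, 147/5)

1. A_x = 18/5  [E, B, A are collinear ∩ DA ⟂ EB]
2. A_y = 51/5  [E, B, A are collinear ∩ DA ⟂ EB]
   → A = (18/5, 51/5)
3. C_x = 66/5  [line -96/5·x + 48/5·y + -144/5 = 0 ∩ |CE|² = 9216/5]
4. C_y = 147/5  [line -96/5·x + 48/5·y + -144/5 = 0 ∩ |CE|² = 9216/5]
   → C = (66/5, 147/5)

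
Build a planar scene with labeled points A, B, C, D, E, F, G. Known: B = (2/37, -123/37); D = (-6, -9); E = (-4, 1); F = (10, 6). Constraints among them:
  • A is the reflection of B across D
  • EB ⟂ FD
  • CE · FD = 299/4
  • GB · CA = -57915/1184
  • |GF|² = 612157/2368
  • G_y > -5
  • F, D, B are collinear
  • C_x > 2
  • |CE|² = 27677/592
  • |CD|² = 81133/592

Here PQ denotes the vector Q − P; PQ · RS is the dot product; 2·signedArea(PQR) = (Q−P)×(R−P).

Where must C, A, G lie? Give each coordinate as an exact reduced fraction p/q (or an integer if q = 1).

A = (-446/37, -543/37)
C = (94/37, -147/148)
G = (-64/37, -1479/296)

1. C_x = 94/37  [line 16·x + 15·y + -103/4 = 0 ∩ |CE|² = 27677/592]
2. C_y = -147/148  [line 16·x + 15·y + -103/4 = 0 ∩ |CE|² = 27677/592]
   → C = (94/37, -147/148)
3. A_x = -446/37  [A is the reflection of B across D]
4. A_y = -543/37  [A is the reflection of B across D]
   → A = (-446/37, -543/37)
5. G_x = -64/37  [line 540/37·x + 2025/148·y + 110835/1184 = 0 ∩ |GF|² = 612157/2368]
6. G_y = -1479/296  [line 540/37·x + 2025/148·y + 110835/1184 = 0 ∩ |GF|² = 612157/2368]
   → G = (-64/37, -1479/296)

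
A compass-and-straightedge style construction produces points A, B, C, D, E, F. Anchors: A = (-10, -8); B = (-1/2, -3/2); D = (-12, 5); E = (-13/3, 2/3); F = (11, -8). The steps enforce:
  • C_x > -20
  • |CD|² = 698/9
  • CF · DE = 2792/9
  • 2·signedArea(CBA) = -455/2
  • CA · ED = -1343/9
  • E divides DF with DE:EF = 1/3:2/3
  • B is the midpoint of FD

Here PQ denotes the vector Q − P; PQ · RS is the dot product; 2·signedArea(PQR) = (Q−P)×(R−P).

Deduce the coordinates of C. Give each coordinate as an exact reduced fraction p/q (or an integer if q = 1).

1. C_x = -59/3  [2·signedArea(CBA) = -455/2 ∩ CA · ED = -1343/9]
2. C_y = 28/3  [2·signedArea(CBA) = -455/2 ∩ CA · ED = -1343/9]
   → C = (-59/3, 28/3)

C = (-59/3, 28/3)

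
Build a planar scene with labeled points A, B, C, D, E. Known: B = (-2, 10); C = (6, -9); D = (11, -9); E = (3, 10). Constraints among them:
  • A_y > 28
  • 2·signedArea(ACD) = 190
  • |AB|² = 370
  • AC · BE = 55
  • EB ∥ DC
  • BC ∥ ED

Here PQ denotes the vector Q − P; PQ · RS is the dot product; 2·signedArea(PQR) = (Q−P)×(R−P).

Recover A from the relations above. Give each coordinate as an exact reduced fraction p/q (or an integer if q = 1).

1. A_x = -5  [2·signedArea(ACD) = 190 ∩ AC · BE = 55]
2. A_y = 29  [2·signedArea(ACD) = 190 ∩ AC · BE = 55]
   → A = (-5, 29)

A = (-5, 29)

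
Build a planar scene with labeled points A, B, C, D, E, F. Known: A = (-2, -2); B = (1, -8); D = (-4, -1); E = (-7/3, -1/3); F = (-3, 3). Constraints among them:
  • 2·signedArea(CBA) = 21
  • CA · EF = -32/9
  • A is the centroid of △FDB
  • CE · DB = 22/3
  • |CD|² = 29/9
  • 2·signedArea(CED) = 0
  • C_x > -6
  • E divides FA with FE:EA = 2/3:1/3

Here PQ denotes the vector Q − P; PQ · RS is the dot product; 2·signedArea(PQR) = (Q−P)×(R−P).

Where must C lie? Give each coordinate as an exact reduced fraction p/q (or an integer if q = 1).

1. C_x = -17/3  [2·signedArea(CED) = 0 ∩ 2·signedArea(CBA) = 21]
2. C_y = -5/3  [2·signedArea(CED) = 0 ∩ 2·signedArea(CBA) = 21]
   → C = (-17/3, -5/3)

C = (-17/3, -5/3)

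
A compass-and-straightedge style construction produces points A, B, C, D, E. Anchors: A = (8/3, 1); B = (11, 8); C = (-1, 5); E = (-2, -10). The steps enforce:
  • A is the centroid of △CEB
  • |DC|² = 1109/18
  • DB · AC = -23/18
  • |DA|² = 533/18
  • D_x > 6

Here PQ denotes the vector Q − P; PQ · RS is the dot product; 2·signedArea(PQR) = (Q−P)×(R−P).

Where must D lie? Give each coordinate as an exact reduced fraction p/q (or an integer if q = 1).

D = (41/6, 9/2)

1. D_x = 41/6  [line 11/3·x + -4·y + -127/18 = 0 ∩ |DA|² = 533/18]
2. D_y = 9/2  [line 11/3·x + -4·y + -127/18 = 0 ∩ |DA|² = 533/18]
   → D = (41/6, 9/2)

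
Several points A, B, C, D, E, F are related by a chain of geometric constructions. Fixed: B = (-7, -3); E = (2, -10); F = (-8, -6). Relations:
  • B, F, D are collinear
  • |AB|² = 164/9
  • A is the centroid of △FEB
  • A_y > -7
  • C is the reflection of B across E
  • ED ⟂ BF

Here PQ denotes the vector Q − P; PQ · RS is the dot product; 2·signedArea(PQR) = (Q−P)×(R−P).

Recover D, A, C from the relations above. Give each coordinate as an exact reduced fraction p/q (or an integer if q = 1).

A = (-13/3, -19/3)
C = (11, -17)
D = (-41/5, -33/5)

1. D_x = -41/5  [B, F, D are collinear ∩ ED ⟂ BF]
2. D_y = -33/5  [B, F, D are collinear ∩ ED ⟂ BF]
   → D = (-41/5, -33/5)
3. A_x = -13/3  [A is the centroid of △FEB]
4. A_y = -19/3  [A is the centroid of △FEB]
   → A = (-13/3, -19/3)
5. C_x = 11  [C is the reflection of B across E]
6. C_y = -17  [C is the reflection of B across E]
   → C = (11, -17)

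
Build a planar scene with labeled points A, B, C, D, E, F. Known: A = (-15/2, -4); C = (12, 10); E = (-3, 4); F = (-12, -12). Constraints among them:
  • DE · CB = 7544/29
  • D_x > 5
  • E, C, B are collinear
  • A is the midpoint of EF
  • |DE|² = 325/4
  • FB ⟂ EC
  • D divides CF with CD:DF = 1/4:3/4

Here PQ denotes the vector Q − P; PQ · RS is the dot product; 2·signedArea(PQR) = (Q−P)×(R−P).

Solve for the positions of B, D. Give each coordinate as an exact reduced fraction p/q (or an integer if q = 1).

1. B_x = -472/29  [E, C, B are collinear ∩ FB ⟂ EC]
2. B_y = -38/29  [E, C, B are collinear ∩ FB ⟂ EC]
   → B = (-472/29, -38/29)
3. D_x = 6  [D divides CF with CD:DF = 1/4:3/4]
4. D_y = 9/2  [D divides CF with CD:DF = 1/4:3/4]
   → D = (6, 9/2)

B = (-472/29, -38/29)
D = (6, 9/2)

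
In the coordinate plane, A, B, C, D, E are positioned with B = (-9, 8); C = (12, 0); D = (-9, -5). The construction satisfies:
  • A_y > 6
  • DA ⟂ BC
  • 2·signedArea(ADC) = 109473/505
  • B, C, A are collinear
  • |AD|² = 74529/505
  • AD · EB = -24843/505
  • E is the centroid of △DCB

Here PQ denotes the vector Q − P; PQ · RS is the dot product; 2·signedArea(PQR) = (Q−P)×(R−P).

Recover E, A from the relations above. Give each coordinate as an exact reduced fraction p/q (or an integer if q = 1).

A = (-2361/505, 3208/505)
E = (-2, 1)

1. E_x = -2  [E is the centroid of △DCB]
2. E_y = 1  [E is the centroid of △DCB]
   → E = (-2, 1)
3. A_x = -2361/505  [B, C, A are collinear ∩ DA ⟂ BC]
4. A_y = 3208/505  [B, C, A are collinear ∩ DA ⟂ BC]
   → A = (-2361/505, 3208/505)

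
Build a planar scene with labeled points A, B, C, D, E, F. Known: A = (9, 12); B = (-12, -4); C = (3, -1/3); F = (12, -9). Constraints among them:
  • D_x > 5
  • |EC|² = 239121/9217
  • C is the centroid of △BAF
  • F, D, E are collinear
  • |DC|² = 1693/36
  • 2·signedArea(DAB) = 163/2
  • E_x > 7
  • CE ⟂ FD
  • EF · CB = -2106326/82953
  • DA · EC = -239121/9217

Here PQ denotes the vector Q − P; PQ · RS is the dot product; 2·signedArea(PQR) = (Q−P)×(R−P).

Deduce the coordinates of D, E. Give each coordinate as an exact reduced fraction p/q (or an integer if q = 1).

D = (6, 35/6)
E = (71172/9217, 43595/27651)

1. D_x = 6  [line 16·x + -21·y + 53/2 = 0 ∩ |DC|² = 1693/36]
2. D_y = 35/6  [line 16·x + -21·y + 53/2 = 0 ∩ |DC|² = 1693/36]
   → D = (6, 35/6)
3. E_x = 71172/9217  [DA · EC = -239121/9217 ∩ F, D, E are collinear]
4. E_y = 43595/27651  [DA · EC = -239121/9217 ∩ F, D, E are collinear]
   → E = (71172/9217, 43595/27651)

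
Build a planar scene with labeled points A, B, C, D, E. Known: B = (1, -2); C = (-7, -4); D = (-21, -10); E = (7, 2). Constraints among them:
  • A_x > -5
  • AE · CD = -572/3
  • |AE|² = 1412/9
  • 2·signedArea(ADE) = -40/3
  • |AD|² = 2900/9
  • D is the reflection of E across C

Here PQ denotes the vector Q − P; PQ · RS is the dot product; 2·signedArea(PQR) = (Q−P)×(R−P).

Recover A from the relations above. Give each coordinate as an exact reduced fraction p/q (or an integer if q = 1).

A = (-13/3, -10/3)

1. A_x = -13/3  [2·signedArea(ADE) = -40/3 ∩ AE · CD = -572/3]
2. A_y = -10/3  [2·signedArea(ADE) = -40/3 ∩ AE · CD = -572/3]
   → A = (-13/3, -10/3)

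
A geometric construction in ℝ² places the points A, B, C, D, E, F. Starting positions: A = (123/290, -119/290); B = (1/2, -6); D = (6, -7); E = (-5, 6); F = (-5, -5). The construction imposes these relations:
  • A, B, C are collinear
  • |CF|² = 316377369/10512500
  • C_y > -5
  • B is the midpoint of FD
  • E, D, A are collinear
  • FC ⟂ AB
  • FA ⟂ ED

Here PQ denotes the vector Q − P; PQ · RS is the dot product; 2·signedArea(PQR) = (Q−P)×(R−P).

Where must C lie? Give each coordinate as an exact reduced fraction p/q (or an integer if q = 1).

C = (2551477/5256250, -12944968/2628125)

1. C_x = 2551477/5256250  [A, B, C are collinear ∩ FC ⟂ AB]
2. C_y = -12944968/2628125  [A, B, C are collinear ∩ FC ⟂ AB]
   → C = (2551477/5256250, -12944968/2628125)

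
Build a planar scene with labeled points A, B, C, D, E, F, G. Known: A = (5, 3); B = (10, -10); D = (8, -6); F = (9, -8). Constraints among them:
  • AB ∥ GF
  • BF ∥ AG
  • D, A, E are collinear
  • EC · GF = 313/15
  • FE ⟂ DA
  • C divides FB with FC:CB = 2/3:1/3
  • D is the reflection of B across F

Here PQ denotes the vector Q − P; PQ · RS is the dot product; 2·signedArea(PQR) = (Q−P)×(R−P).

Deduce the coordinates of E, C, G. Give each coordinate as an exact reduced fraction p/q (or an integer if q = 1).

C = (29/3, -28/3)
E = (87/10, -81/10)
G = (4, 5)

1. E_x = 87/10  [D, A, E are collinear ∩ FE ⟂ DA]
2. E_y = -81/10  [D, A, E are collinear ∩ FE ⟂ DA]
   → E = (87/10, -81/10)
3. C_x = 29/3  [C divides FB with FC:CB = 2/3:1/3]
4. C_y = -28/3  [C divides FB with FC:CB = 2/3:1/3]
   → C = (29/3, -28/3)
5. G_x = 4  [AB ∥ GF ∩ BF ∥ AG]
6. G_y = 5  [AB ∥ GF ∩ BF ∥ AG]
   → G = (4, 5)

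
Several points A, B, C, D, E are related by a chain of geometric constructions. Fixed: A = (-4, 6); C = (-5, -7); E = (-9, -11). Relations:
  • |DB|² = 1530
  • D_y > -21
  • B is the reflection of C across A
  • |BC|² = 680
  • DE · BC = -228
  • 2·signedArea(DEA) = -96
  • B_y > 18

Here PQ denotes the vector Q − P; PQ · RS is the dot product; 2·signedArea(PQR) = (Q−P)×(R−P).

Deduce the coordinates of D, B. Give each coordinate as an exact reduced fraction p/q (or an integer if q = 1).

B = (-3, 19)
D = (-6, -20)

1. B_x = -3  [B is the reflection of C across A]
2. B_y = 19  [B is the reflection of C across A]
   → B = (-3, 19)
3. D_x = -6  [DE · BC = -228 ∩ 2·signedArea(DEA) = -96]
4. D_y = -20  [DE · BC = -228 ∩ 2·signedArea(DEA) = -96]
   → D = (-6, -20)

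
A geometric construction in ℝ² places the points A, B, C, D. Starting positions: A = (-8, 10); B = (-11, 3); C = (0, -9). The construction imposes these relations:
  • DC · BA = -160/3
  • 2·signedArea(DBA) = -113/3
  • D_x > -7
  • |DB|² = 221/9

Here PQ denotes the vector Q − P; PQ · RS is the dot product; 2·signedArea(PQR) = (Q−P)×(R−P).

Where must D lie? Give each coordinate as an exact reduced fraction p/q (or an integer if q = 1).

D = (-19/3, 4/3)

1. D_x = -19/3  [DC · BA = -160/3 ∩ 2·signedArea(DBA) = -113/3]
2. D_y = 4/3  [DC · BA = -160/3 ∩ 2·signedArea(DBA) = -113/3]
   → D = (-19/3, 4/3)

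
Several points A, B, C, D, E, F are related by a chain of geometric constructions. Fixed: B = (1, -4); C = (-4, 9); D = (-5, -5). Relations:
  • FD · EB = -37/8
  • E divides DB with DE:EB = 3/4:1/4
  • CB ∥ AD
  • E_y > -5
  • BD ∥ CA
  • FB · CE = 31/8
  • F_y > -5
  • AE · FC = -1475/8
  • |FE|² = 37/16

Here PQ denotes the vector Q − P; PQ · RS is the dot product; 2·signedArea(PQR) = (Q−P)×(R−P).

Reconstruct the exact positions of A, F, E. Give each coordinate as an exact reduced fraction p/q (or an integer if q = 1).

1. A_x = -10  [CB ∥ AD ∩ BD ∥ CA]
2. A_y = 8  [CB ∥ AD ∩ BD ∥ CA]
   → A = (-10, 8)
3. E_x = -1/2  [E divides DB with DE:EB = 3/4:1/4]
4. E_y = -17/4  [E divides DB with DE:EB = 3/4:1/4]
   → E = (-1/2, -17/4)
5. F_x = -2  [FD · EB = -37/8 ∩ AE · FC = -1475/8]
6. F_y = -9/2  [FD · EB = -37/8 ∩ AE · FC = -1475/8]
   → F = (-2, -9/2)

A = (-10, 8)
E = (-1/2, -17/4)
F = (-2, -9/2)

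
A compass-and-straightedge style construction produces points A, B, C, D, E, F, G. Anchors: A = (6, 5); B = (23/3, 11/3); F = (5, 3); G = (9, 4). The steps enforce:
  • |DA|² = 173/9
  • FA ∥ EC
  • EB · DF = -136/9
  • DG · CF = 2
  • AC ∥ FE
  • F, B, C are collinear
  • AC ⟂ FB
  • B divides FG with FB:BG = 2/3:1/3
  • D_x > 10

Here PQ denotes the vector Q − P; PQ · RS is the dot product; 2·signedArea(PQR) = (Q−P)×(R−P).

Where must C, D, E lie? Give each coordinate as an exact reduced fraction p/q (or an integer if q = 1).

C = (109/17, 57/17)
D = (31/3, 13/3)
E = (92/17, 23/17)

1. C_x = 109/17  [F, B, C are collinear ∩ AC ⟂ FB]
2. C_y = 57/17  [F, B, C are collinear ∩ AC ⟂ FB]
   → C = (109/17, 57/17)
3. D_x = 31/3  [line 24/17·x + 6/17·y + -274/17 = 0 ∩ |DA|² = 173/9]
4. D_y = 13/3  [line 24/17·x + 6/17·y + -274/17 = 0 ∩ |DA|² = 173/9]
   → D = (31/3, 13/3)
5. E_x = 92/17  [FA ∥ EC ∩ AC ∥ FE]
6. E_y = 23/17  [FA ∥ EC ∩ AC ∥ FE]
   → E = (92/17, 23/17)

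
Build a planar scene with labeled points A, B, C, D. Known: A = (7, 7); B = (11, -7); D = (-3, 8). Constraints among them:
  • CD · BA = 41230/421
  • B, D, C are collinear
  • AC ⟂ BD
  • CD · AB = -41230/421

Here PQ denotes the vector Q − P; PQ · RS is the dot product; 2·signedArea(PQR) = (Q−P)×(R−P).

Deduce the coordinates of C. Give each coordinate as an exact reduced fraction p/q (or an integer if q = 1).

C = (907/421, 1043/421)

1. C_x = 907/421  [B, D, C are collinear ∩ AC ⟂ BD]
2. C_y = 1043/421  [B, D, C are collinear ∩ AC ⟂ BD]
   → C = (907/421, 1043/421)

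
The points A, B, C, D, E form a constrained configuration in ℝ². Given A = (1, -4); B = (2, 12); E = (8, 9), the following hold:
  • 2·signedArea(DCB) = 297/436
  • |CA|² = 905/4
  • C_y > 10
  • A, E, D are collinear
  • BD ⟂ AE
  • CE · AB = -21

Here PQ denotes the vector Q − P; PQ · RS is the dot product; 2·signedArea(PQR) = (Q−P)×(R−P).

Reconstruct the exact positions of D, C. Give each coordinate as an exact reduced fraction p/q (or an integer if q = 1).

C = (5, 21/2)
D = (1723/218, 1923/218)

1. D_x = 1723/218  [A, E, D are collinear ∩ BD ⟂ AE]
2. D_y = 1923/218  [A, E, D are collinear ∩ BD ⟂ AE]
   → D = (1723/218, 1923/218)
3. C_x = 5  [CE · AB = -21 ∩ 2·signedArea(DCB) = 297/436]
4. C_y = 21/2  [CE · AB = -21 ∩ 2·signedArea(DCB) = 297/436]
   → C = (5, 21/2)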